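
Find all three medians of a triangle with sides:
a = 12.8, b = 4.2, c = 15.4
Median formula: m_a = ½√(2b² + 2c² − a²) (and cyclically). a² = 163.84, b² = 17.64, c² = 237.16.
m_a = ½√(2·17.64 + 2·237.16 − 163.84) = ½√345.76 ≈ ½·18.5946 ≈ 9.29731
m_b = ½√(2·163.84 + 2·237.16 − 17.64) = ½√784.36 ≈ ½·28.0064 ≈ 14.0032
m_c = ½√(2·163.84 + 2·17.64 − 237.16) = ½√125.8 ≈ ½·11.2161 ≈ 5.60803

m_a = 9.297, m_b = 14, m_c = 5.608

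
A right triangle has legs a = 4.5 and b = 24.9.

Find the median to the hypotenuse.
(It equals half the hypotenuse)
Hypotenuse c = √(a² + b²) = √(20.25 + 620.01) = √640.26 ≈ 25.3034
Median to hypotenuse = c/2 ≈ 25.3034/2 ≈ 12.6517

Median = 12.65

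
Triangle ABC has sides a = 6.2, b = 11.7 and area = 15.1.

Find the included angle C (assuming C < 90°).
Area = ½·a·b·sin(C)  ⇒  sin(C) = 2·Area/(a·b) = 2·15.1/(6.2·11.7) = 30.2/72.54 ≈ 0.416322
C = arcsin(0.416322) ≈ 24.6026° (taking the acute solution since C < 90°)

C = 24.6°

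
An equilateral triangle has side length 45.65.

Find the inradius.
r = Area/s with s the semi-perimeter.
Area = (√3/4)·45.65² = (√3/4)·2083.9225 ≈ 0.433013·2083.9225 ≈ 902.365
s = 3·45.65/2 = 68.475
r ≈ 902.365/68.475 ≈ 13.178
(Equivalently r = side/(2√3) = 45.65/3.4641 ≈ 13.178.)

r = 13.18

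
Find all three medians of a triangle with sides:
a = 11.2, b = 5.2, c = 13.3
Median formula: m_a = ½√(2b² + 2c² − a²) (and cyclically). a² = 125.44, b² = 27.04, c² = 176.89.
m_a = ½√(2·27.04 + 2·176.89 − 125.44) = ½√282.42 ≈ ½·16.8054 ≈ 8.40268
m_b = ½√(2·125.44 + 2·176.89 − 27.04) = ½√577.62 ≈ ½·24.0337 ≈ 12.0169
m_c = ½√(2·125.44 + 2·27.04 − 176.89) = ½√128.07 ≈ ½·11.3168 ≈ 5.6584

m_a = 8.403, m_b = 12.02, m_c = 5.658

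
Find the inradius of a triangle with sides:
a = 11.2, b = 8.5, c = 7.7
r = Area/s where s is the semi-perimeter.
s = (11.2 + 8.5 + 7.7)/2 = 27.4/2 = 13.7
Area = √(s(s−a)(s−b)(s−c)) = √(13.7·2.5·5.2·6) ≈ √1068.6 ≈ 32.6894
r ≈ 32.6894/13.7 ≈ 2.38609

r = 2.386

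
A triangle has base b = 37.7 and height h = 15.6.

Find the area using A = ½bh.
A = ½·b·h = ½·37.7·15.6 = ½·588.12 = 294.06

Area = 294.06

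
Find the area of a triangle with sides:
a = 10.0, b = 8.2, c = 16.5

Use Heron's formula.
s = (10.0 + 8.2 + 16.5)/2 = 34.7/2 = 17.35
s − a = 7.35, s − b = 9.15, s − c = 0.85
s(s−a)(s−b)(s−c) = 17.35·7.35·9.15·0.85 ≈ 991.806
Area = √991.806 ≈ 31.493

Area = 31.49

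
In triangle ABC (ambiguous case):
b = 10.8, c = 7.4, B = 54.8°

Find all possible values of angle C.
b/sin(B) = c/sin(C)  ⇒  sin(C) = c·sin(B)/b = 7.4·sin(54.8°)/10.8
sin(54.8°) ≈ 0.817145
sin(C) ≈ 7.4·0.817145/10.8 ≈ 6.04687/10.8 ≈ 0.559896
Candidate 1: C₁ = arcsin(0.559896) ≈ 34.0486°  →  A = 180° − 54.8° − 34.0486° ≈ 91.1514° > 0, valid
Candidate 2: C₂ = 180° − C₁ ≈ 145.951°  →  A = 180° − 54.8° − 145.951° ≈ -20.7514° ≤ 0, not a valid triangle

C = 34.05° (one solution)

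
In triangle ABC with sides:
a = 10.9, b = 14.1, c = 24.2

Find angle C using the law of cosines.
c² = a² + b² − 2ab·cos(C)  ⇒  cos(C) = (a² + b² − c²)/(2ab)
cos(C) = (10.9² + 14.1² − 24.2²)/(2·10.9·14.1) = (118.81 + 198.81 − 585.64)/307.38 = -268.02/307.38 ≈ -0.87195
C = arccos(-0.87195) ≈ 150.686°

C = 150.7°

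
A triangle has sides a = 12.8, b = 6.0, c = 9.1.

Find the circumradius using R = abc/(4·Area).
First find the area with Heron's formula.
s = (12.8 + 6.0 + 9.1)/2 = 13.95
Area = √(s(s−a)(s−b)(s−c)) = √(13.95·1.15·7.95·4.85) ≈ √618.559 ≈ 24.8708
abc = 12.8·6.0·9.1 = 698.88
R = abc/(4·Area) ≈ 698.88/(4·24.8708) = 698.88/99.4834 ≈ 7.02509

R = 7.025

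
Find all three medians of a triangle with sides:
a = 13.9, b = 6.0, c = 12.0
Median formula: m_a = ½√(2b² + 2c² − a²) (and cyclically). a² = 193.21, b² = 36, c² = 144.
m_a = ½√(2·36 + 2·144 − 193.21) = ½√166.79 ≈ ½·12.9147 ≈ 6.45736
m_b = ½√(2·193.21 + 2·144 − 36) = ½√638.42 ≈ ½·25.267 ≈ 12.6335
m_c = ½√(2·193.21 + 2·36 − 144) = ½√314.42 ≈ ½·17.7319 ≈ 8.86595

m_a = 6.457, m_b = 12.63, m_c = 8.866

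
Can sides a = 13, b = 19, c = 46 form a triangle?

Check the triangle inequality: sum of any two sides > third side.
a + b vs c: 13 + 19 = 32 ≤ 46  ✗
a + c vs b: 13 + 46 = 59 > 19  ✓
b + c vs a: 19 + 46 = 65 > 13  ✓

No: 13 + 19 = 32 is not > 46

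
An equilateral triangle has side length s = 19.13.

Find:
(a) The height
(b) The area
(a) The height splits the triangle into two 30-60-90 halves: h = s·√3/2 = 19.13·1.73205/2 ≈ 33.1341/2 ≈ 16.5671
(b) Area = (√3/4)·s² = (√3/4)·19.13² = (√3/4)·365.9569 ≈ 0.433013·365.9569 ≈ 158.464

Height = 16.57, Area = 158.5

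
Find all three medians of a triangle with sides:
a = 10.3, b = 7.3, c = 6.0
Median formula: m_a = ½√(2b² + 2c² − a²) (and cyclically). a² = 106.09, b² = 53.29, c² = 36.
m_a = ½√(2·53.29 + 2·36 − 106.09) = ½√72.49 ≈ ½·8.51411 ≈ 4.25705
m_b = ½√(2·106.09 + 2·36 − 53.29) = ½√230.89 ≈ ½·15.1951 ≈ 7.59753
m_c = ½√(2·106.09 + 2·53.29 − 36) = ½√282.76 ≈ ½·16.8155 ≈ 8.40773

m_a = 4.257, m_b = 7.598, m_c = 8.408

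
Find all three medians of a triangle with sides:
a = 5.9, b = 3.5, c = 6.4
Median formula: m_a = ½√(2b² + 2c² − a²) (and cyclically). a² = 34.81, b² = 12.25, c² = 40.96.
m_a = ½√(2·12.25 + 2·40.96 − 34.81) = ½√71.61 ≈ ½·8.46227 ≈ 4.23113
m_b = ½√(2·34.81 + 2·40.96 − 12.25) = ½√139.29 ≈ ½·11.8021 ≈ 5.90106
m_c = ½√(2·34.81 + 2·12.25 − 40.96) = ½√53.16 ≈ ½·7.29109 ≈ 3.64555

m_a = 4.231, m_b = 5.901, m_c = 3.646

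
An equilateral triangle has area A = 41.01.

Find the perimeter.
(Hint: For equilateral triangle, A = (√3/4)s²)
A = (√3/4)s²  ⇒  s² = 4A/√3 = 4·41.01/√3 = 164.04/1.73205 ≈ 94.7085
s ≈ √94.7085 ≈ 9.73183
Perimeter = 3s ≈ 3·9.73183 ≈ 29.1955

Perimeter = 29.2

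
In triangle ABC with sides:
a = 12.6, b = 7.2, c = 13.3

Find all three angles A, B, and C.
Law of cosines for each angle (a² = 158.76, b² = 51.84, c² = 176.89):
cos(A) = (b² + c² − a²)/(2bc) = (51.84 + 176.89 − 158.76)/(2·7.2·13.3) = 69.97/191.52 ≈ 0.36534  ⇒  A ≈ 68.5715°
cos(B) = (a² + c² − b²)/(2ac) = (158.76 + 176.89 − 51.84)/(2·12.6·13.3) = 283.81/335.16 ≈ 0.84679  ⇒  B ≈ 32.1358°
cos(C) = (a² + b² − c²)/(2ab) = (158.76 + 51.84 − 176.89)/(2·12.6·7.2) = 33.71/181.44 ≈ 0.185791  ⇒  C ≈ 79.2927°
Check: A + B + C ≈ 180°

A = 68.57°, B = 32.14°, C = 79.29°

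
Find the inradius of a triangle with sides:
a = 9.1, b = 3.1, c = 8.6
r = Area/s where s is the semi-perimeter.
s = (9.1 + 3.1 + 8.6)/2 = 20.8/2 = 10.4
Area = √(s(s−a)(s−b)(s−c)) = √(10.4·1.3·7.3·1.8) ≈ √177.653 ≈ 13.3286
r ≈ 13.3286/10.4 ≈ 1.2816

r = 1.282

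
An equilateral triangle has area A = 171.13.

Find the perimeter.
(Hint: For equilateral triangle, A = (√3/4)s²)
A = (√3/4)s²  ⇒  s² = 4A/√3 = 4·171.13/√3 = 684.52/1.73205 ≈ 395.208
s ≈ √395.208 ≈ 19.8798
Perimeter = 3s ≈ 3·19.8798 ≈ 59.6395

Perimeter = 59.64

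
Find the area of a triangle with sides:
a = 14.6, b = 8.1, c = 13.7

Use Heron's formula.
s = (14.6 + 8.1 + 13.7)/2 = 36.4/2 = 18.2
s − a = 3.6, s − b = 10.1, s − c = 4.5
s(s−a)(s−b)(s−c) = 18.2·3.6·10.1·4.5 ≈ 2977.88
Area = √2977.88 ≈ 54.57

Area = 54.57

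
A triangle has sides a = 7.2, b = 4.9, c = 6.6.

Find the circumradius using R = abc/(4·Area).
First find the area with Heron's formula.
s = (7.2 + 4.9 + 6.6)/2 = 9.35
Area = √(s(s−a)(s−b)(s−c)) = √(9.35·2.15·4.45·2.75) ≈ √246.004 ≈ 15.6845
abc = 7.2·4.9·6.6 = 232.848
R = abc/(4·Area) ≈ 232.848/(4·15.6845) = 232.848/62.7381 ≈ 3.71143

R = 3.711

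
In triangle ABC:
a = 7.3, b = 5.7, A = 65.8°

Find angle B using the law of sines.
a/sin(A) = b/sin(B)  ⇒  sin(B) = b·sin(A)/a = 5.7·sin(65.8°)/7.3
sin(65.8°) ≈ 0.91212
sin(B) ≈ 5.7·0.91212/7.3 ≈ 5.19908/7.3 ≈ 0.712203
B = arcsin(0.712203) ≈ 45.4145°
(Since b ≤ a we need B ≤ A, so the obtuse alternative 180° − 45.4145° ≈ 134.586° is rejected.)

B = 45.41°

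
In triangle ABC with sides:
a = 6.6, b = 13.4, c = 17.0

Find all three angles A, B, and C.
Law of cosines for each angle (a² = 43.56, b² = 179.56, c² = 289):
cos(A) = (b² + c² − a²)/(2bc) = (179.56 + 289 − 43.56)/(2·13.4·17.0) = 425/455.6 ≈ 0.932836  ⇒  A ≈ 21.1187°
cos(B) = (a² + c² − b²)/(2ac) = (43.56 + 289 − 179.56)/(2·6.6·17.0) = 153/224.4 ≈ 0.681818  ⇒  B ≈ 47.0141°
cos(C) = (a² + b² − c²)/(2ab) = (43.56 + 179.56 − 289)/(2·6.6·13.4) = -65.88/176.88 ≈ -0.372456  ⇒  C ≈ 111.867°
Check: A + B + C ≈ 180°

A = 21.12°, B = 47.01°, C = 111.9°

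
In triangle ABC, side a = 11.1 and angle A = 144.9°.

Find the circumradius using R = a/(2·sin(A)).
R = a/(2·sin(A)) = 11.1/(2·sin(144.9°))
sin(144.9°) ≈ 0.575005
R ≈ 11.1/(2·0.575005) = 11.1/1.15001 ≈ 9.65209

R = 9.652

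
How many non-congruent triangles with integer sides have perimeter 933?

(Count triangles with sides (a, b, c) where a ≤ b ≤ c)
Let a ≤ b ≤ c with a + b + c = 933. The only binding inequality is a + b > c, i.e. 933 − c > c, so c < 933/2; and c ≥ 933/3 since c is the largest side.
So 311 ≤ c ≤ 466. For each c, b runs from ⌈(933 − c)/2⌉ up to c (then a = 933 − b − c satisfies 1 ≤ a ≤ b automatically), giving c − ⌈(933 − c)/2⌉ + 1 choices.
Summing over c: 1 + 2 + 4 + 5 + … + 232 + 233  (156 terms, c = 311, …, 466) = 18252
Check (closed form: nearest integer to p²/48 for even p, (p+3)²/48 for odd p): (933+3)²/48 = 936²/48 = 876096/48 ≈ 18252.00 → 18252

18252 triangles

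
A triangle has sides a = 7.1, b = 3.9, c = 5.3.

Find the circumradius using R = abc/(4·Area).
First find the area with Heron's formula.
s = (7.1 + 3.9 + 5.3)/2 = 8.15
Area = √(s(s−a)(s−b)(s−c)) = √(8.15·1.05·4.25·2.85) ≈ √103.653 ≈ 10.181
abc = 7.1·3.9·5.3 = 146.757
R = abc/(4·Area) ≈ 146.757/(4·10.181) = 146.757/40.724 ≈ 3.6037

R = 3.604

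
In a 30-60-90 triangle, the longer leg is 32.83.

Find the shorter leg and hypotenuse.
In a 30-60-90 triangle the sides are in ratio 1 : √3 : 2, so short leg = long leg/√3 and hypotenuse = 2·(short leg).
Short leg = 32.83/√3 ≈ 32.83/1.73205 ≈ 18.9544
Hypotenuse = 2·18.9544 ≈ 37.9088

Short leg = 18.95, Hypotenuse = 37.91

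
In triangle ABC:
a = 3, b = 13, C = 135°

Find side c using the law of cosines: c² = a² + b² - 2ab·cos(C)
c² = 3² + 13² − 2·3·13·cos(135°)
cos(135°) ≈ -0.707107
c² ≈ 9 + 169 − 78·(-0.707107) ≈ 178 + 55.1543 ≈ 233.154
c ≈ √233.154 ≈ 15.2694

c = 15.27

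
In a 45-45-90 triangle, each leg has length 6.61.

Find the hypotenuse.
In a 45-45-90 triangle the sides are in ratio 1 : 1 : √2, so hypotenuse = leg·√2.
Hypotenuse = 6.61·√2 ≈ 6.61·1.41421 ≈ 9.34795

Hypotenuse = 6.61√2 = 9.348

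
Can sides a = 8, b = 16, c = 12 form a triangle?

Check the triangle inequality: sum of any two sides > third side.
a + b vs c: 8 + 16 = 24 > 12  ✓
a + c vs b: 8 + 12 = 20 > 16  ✓
b + c vs a: 16 + 12 = 28 > 8  ✓

Yes, triangle inequality satisfied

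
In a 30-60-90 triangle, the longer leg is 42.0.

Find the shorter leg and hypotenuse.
In a 30-60-90 triangle the sides are in ratio 1 : √3 : 2, so short leg = long leg/√3 and hypotenuse = 2·(short leg).
Short leg = 42.0/√3 ≈ 42.0/1.73205 ≈ 24.2487
Hypotenuse = 2·24.2487 ≈ 48.4974

Short leg = 24.25, Hypotenuse = 48.5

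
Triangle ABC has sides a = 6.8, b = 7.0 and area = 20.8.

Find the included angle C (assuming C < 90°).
Area = ½·a·b·sin(C)  ⇒  sin(C) = 2·Area/(a·b) = 2·20.8/(6.8·7.0) = 41.6/47.6 ≈ 0.87395
C = arcsin(0.87395) ≈ 60.9209° (taking the acute solution since C < 90°)

C = 60.92°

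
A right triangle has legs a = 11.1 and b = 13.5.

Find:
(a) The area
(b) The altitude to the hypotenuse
(a) The legs are perpendicular, so Area = ½·a·b = ½·11.1·13.5 = ½·149.85 = 74.925
(b) Hypotenuse c = √(a² + b²) = √(123.21 + 182.25) = √305.46 ≈ 17.4774
    Area = ½·c·h_c  ⇒  h_c = 2·Area/c = 149.85/17.4774 ≈ 8.57392

Area = 74.925, h_c = 8.574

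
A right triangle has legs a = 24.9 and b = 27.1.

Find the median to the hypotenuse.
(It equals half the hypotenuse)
Hypotenuse c = √(a² + b²) = √(620.01 + 734.41) = √1354.42 ≈ 36.8024
Median to hypotenuse = c/2 ≈ 36.8024/2 ≈ 18.4012

Median = 18.4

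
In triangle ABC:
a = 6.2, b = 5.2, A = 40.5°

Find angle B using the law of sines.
a/sin(A) = b/sin(B)  ⇒  sin(B) = b·sin(A)/a = 5.2·sin(40.5°)/6.2
sin(40.5°) ≈ 0.649448
sin(B) ≈ 5.2·0.649448/6.2 ≈ 3.37713/6.2 ≈ 0.544698
B = arcsin(0.544698) ≈ 33.0041°
(Since b ≤ a we need B ≤ A, so the obtuse alternative 180° − 33.0041° ≈ 146.996° is rejected.)

B = 33°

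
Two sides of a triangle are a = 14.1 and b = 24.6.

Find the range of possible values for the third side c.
Triangle inequality: |a − b| < c < a + b
|a − b| = |14.1 − 24.6| = 10.5
a + b = 14.1 + 24.6 = 38.7

10.5 < c < 38.7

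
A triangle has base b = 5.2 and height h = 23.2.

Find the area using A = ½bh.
A = ½·b·h = ½·5.2·23.2 = ½·120.64 = 60.32

Area = 60.32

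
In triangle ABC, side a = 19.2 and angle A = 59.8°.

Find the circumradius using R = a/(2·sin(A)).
R = a/(2·sin(A)) = 19.2/(2·sin(59.8°))
sin(59.8°) ≈ 0.864275
R ≈ 19.2/(2·0.864275) = 19.2/1.72855 ≈ 11.1076

R = 11.11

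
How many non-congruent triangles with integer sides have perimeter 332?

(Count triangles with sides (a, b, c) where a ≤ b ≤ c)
Let a ≤ b ≤ c with a + b + c = 332. The only binding inequality is a + b > c, i.e. 332 − c > c, so c < 332/2; and c ≥ 332/3 since c is the largest side.
So 111 ≤ c ≤ 165. For each c, b runs from ⌈(332 − c)/2⌉ up to c (then a = 332 − b − c satisfies 1 ≤ a ≤ b automatically), giving c − ⌈(332 − c)/2⌉ + 1 choices.
Summing over c: 1 + 3 + 4 + 6 + … + 81 + 82  (55 terms, c = 111, …, 165) = 2296
Check (closed form: nearest integer to p²/48 for even p, (p+3)²/48 for odd p): 332²/48 = 110224/48 ≈ 2296.33 → 2296

2296 triangles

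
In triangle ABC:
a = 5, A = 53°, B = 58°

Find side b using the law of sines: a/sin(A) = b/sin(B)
a/sin(A) = b/sin(B)  ⇒  b = a·sin(B)/sin(A) = 5·sin(58°)/sin(53°)
sin(58°) ≈ 0.848048, sin(53°) ≈ 0.798636
b ≈ 5·0.848048/0.798636 ≈ 4.24024/0.798636 ≈ 5.30936

b = 5.309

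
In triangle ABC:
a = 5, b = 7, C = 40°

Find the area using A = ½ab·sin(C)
A = ½·a·b·sin(C) = ½·5·7·sin(40°)
sin(40°) ≈ 0.642788
A ≈ ½·35·0.642788 = 17.5·0.642788 ≈ 11.2488

Area = 11.25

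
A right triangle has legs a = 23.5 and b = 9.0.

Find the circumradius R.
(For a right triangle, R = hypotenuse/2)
Hypotenuse c = √(a² + b²) = √(552.25 + 81) = √633.25 ≈ 25.1645
R = c/2 ≈ 25.1645/2 ≈ 12.5822

R = 12.58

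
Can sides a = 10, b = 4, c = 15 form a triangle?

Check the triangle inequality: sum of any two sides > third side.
a + b vs c: 10 + 4 = 14 ≤ 15  ✗
a + c vs b: 10 + 15 = 25 > 4  ✓
b + c vs a: 4 + 15 = 19 > 10  ✓

No: 10 + 4 = 14 is not > 15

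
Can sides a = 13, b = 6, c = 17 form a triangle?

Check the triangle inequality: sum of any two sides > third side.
a + b vs c: 13 + 6 = 19 > 17  ✓
a + c vs b: 13 + 17 = 30 > 6  ✓
b + c vs a: 6 + 17 = 23 > 13  ✓

Yes, triangle inequality satisfied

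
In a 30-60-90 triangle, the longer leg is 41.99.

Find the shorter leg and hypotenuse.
In a 30-60-90 triangle the sides are in ratio 1 : √3 : 2, so short leg = long leg/√3 and hypotenuse = 2·(short leg).
Short leg = 41.99/√3 ≈ 41.99/1.73205 ≈ 24.2429
Hypotenuse = 2·24.2429 ≈ 48.4859

Short leg = 24.24, Hypotenuse = 48.49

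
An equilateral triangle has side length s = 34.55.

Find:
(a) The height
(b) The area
(a) The height splits the triangle into two 30-60-90 halves: h = s·√3/2 = 34.55·1.73205/2 ≈ 59.8424/2 ≈ 29.9212
(b) Area = (√3/4)·s² = (√3/4)·34.55² = (√3/4)·1193.7025 ≈ 0.433013·1193.7025 ≈ 516.888

Height = 29.92, Area = 516.9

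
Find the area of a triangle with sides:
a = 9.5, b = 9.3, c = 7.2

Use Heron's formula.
s = (9.5 + 9.3 + 7.2)/2 = 26/2 = 13
s − a = 3.5, s − b = 3.7, s − c = 5.8
s(s−a)(s−b)(s−c) = 13·3.5·3.7·5.8 ≈ 976.43
Area = √976.43 ≈ 31.2479

Area = 31.25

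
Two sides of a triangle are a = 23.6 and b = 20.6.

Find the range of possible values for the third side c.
Triangle inequality: |a − b| < c < a + b
|a − b| = |23.6 − 20.6| = 3
a + b = 23.6 + 20.6 = 44.2

3 < c < 44.2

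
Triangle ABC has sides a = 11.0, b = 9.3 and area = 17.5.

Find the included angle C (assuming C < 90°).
Area = ½·a·b·sin(C)  ⇒  sin(C) = 2·Area/(a·b) = 2·17.5/(11.0·9.3) = 35/102.3 ≈ 0.342131
C = arcsin(0.342131) ≈ 20.0068° (taking the acute solution since C < 90°)

C = 20.01°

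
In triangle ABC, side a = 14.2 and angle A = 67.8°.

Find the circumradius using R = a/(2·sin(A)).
R = a/(2·sin(A)) = 14.2/(2·sin(67.8°))
sin(67.8°) ≈ 0.925871
R ≈ 14.2/(2·0.925871) = 14.2/1.85174 ≈ 7.66846

R = 7.668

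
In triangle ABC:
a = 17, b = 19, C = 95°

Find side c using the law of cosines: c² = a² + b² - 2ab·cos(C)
c² = 17² + 19² − 2·17·19·cos(95°)
cos(95°) ≈ -0.0871557
c² ≈ 289 + 361 − 646·(-0.0871557) ≈ 650 + 56.3026 ≈ 706.303
c ≈ √706.303 ≈ 26.5764

c = 26.58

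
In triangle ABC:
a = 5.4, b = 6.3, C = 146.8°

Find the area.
Two sides and the included angle (SAS): A = ½·a·b·sin(C) = ½·5.4·6.3·sin(146.8°)
sin(146.8°) ≈ 0.547563
A ≈ ½·34.02·0.547563 = 17.01·0.547563 ≈ 9.31405

Area = 9.314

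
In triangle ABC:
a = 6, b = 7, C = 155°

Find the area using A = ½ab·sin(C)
A = ½·a·b·sin(C) = ½·6·7·sin(155°)
sin(155°) ≈ 0.422618
A ≈ ½·42·0.422618 = 21·0.422618 ≈ 8.87498

Area = 8.875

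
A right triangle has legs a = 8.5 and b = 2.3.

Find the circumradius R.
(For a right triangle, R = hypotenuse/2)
Hypotenuse c = √(a² + b²) = √(72.25 + 5.29) = √77.54 ≈ 8.80568
R = c/2 ≈ 8.80568/2 ≈ 4.40284

R = 4.403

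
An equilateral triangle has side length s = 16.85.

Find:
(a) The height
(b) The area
(a) The height splits the triangle into two 30-60-90 halves: h = s·√3/2 = 16.85·1.73205/2 ≈ 29.1851/2 ≈ 14.5925
(b) Area = (√3/4)·s² = (√3/4)·16.85² = (√3/4)·283.9225 ≈ 0.433013·283.9225 ≈ 122.942

Height = 14.59, Area = 122.9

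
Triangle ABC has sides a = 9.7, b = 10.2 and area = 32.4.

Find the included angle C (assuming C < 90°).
Area = ½·a·b·sin(C)  ⇒  sin(C) = 2·Area/(a·b) = 2·32.4/(9.7·10.2) = 64.8/98.94 ≈ 0.654942
C = arcsin(0.654942) ≈ 40.9153° (taking the acute solution since C < 90°)

C = 40.92°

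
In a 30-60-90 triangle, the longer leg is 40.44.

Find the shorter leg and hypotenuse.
In a 30-60-90 triangle the sides are in ratio 1 : √3 : 2, so short leg = long leg/√3 and hypotenuse = 2·(short leg).
Short leg = 40.44/√3 ≈ 40.44/1.73205 ≈ 23.348
Hypotenuse = 2·23.348 ≈ 46.6961

Short leg = 23.35, Hypotenuse = 46.7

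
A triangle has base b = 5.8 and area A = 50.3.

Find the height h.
A = ½·b·h  ⇒  h = 2A/b = 2·50.3/5.8 = 100.6/5.8 ≈ 17.3448

h = 17.34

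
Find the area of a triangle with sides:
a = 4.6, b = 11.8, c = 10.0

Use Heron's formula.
s = (4.6 + 11.8 + 10.0)/2 = 26.4/2 = 13.2
s − a = 8.6, s − b = 1.4, s − c = 3.2
s(s−a)(s−b)(s−c) = 13.2·8.6·1.4·3.2 ≈ 508.57
Area = √508.57 ≈ 22.5515

Area = 22.55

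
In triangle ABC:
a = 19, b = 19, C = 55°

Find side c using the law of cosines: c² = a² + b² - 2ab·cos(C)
c² = 19² + 19² − 2·19·19·cos(55°)
cos(55°) ≈ 0.573576
c² ≈ 361 + 361 − 722·(0.573576) ≈ 722 − 414.122 ≈ 307.878
c ≈ √307.878 ≈ 17.5464

c = 17.55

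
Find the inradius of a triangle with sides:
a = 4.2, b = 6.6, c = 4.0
r = Area/s where s is the semi-perimeter.
s = (4.2 + 6.6 + 4.0)/2 = 14.8/2 = 7.4
Area = √(s(s−a)(s−b)(s−c)) = √(7.4·3.2·0.8·3.4) ≈ √64.4096 ≈ 8.02556
r ≈ 8.02556/7.4 ≈ 1.08454

r = 1.085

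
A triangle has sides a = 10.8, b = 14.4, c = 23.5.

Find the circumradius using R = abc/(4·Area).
First find the area with Heron's formula.
s = (10.8 + 14.4 + 23.5)/2 = 24.35
Area = √(s(s−a)(s−b)(s−c)) = √(24.35·13.55·9.95·0.85) ≈ √2790.49 ≈ 52.8251
abc = 10.8·14.4·23.5 = 3654.72
R = abc/(4·Area) ≈ 3654.72/(4·52.8251) = 3654.72/211.3 ≈ 17.2963

R = 17.3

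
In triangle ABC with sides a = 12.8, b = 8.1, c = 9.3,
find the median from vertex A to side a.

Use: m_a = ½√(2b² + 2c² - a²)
m_a = ½√(2·8.1² + 2·9.3² − 12.8²) = ½√(2·65.61 + 2·86.49 − 163.84) = ½√(131.22 + 172.98 − 163.84) = ½√140.36
√140.36 ≈ 11.8474, so m_a ≈ 5.92368

m_a = 5.924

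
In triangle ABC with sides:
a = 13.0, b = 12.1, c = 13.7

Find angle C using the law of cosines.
c² = a² + b² − 2ab·cos(C)  ⇒  cos(C) = (a² + b² − c²)/(2ab)
cos(C) = (13.0² + 12.1² − 13.7²)/(2·13.0·12.1) = (169 + 146.41 − 187.69)/314.6 = 127.72/314.6 ≈ 0.405976
C = arccos(0.405976) ≈ 66.0477°

C = 66.05°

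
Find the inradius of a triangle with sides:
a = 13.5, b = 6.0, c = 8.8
r = Area/s where s is the semi-perimeter.
s = (13.5 + 6.0 + 8.8)/2 = 28.3/2 = 14.15
Area = √(s(s−a)(s−b)(s−c)) = √(14.15·0.65·8.15·5.35) ≈ √401.034 ≈ 20.0258
r ≈ 20.0258/14.15 ≈ 1.41525

r = 1.415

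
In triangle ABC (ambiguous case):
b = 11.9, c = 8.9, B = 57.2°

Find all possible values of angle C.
b/sin(B) = c/sin(C)  ⇒  sin(C) = c·sin(B)/b = 8.9·sin(57.2°)/11.9
sin(57.2°) ≈ 0.840567
sin(C) ≈ 8.9·0.840567/11.9 ≈ 7.48104/11.9 ≈ 0.628659
Candidate 1: C₁ = arcsin(0.628659) ≈ 38.9513°  →  A = 180° − 57.2° − 38.9513° ≈ 83.8487° > 0, valid
Candidate 2: C₂ = 180° − C₁ ≈ 141.049°  →  A = 180° − 57.2° − 141.049° ≈ -18.2487° ≤ 0, not a valid triangle

C = 38.95° (one solution)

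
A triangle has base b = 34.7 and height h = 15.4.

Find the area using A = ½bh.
A = ½·b·h = ½·34.7·15.4 = ½·534.38 = 267.19

Area = 267.19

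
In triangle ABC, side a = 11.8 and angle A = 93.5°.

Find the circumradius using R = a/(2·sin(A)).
R = a/(2·sin(A)) = 11.8/(2·sin(93.5°))
sin(93.5°) ≈ 0.998135
R ≈ 11.8/(2·0.998135) = 11.8/1.99627 ≈ 5.91103

R = 5.911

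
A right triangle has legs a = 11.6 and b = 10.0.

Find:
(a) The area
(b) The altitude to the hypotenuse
(a) The legs are perpendicular, so Area = ½·a·b = ½·11.6·10.0 = ½·116 = 58
(b) Hypotenuse c = √(a² + b²) = √(134.56 + 100) = √234.56 ≈ 15.3154
    Area = ½·c·h_c  ⇒  h_c = 2·Area/c = 116/15.3154 ≈ 7.5741

Area = 58, h_c = 7.574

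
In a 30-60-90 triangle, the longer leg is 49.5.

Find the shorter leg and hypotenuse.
In a 30-60-90 triangle the sides are in ratio 1 : √3 : 2, so short leg = long leg/√3 and hypotenuse = 2·(short leg).
Short leg = 49.5/√3 ≈ 49.5/1.73205 ≈ 28.5788
Hypotenuse = 2·28.5788 ≈ 57.1577

Short leg = 28.58, Hypotenuse = 57.16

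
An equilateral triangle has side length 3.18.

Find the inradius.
r = Area/s with s the semi-perimeter.
Area = (√3/4)·3.18² = (√3/4)·10.1124 ≈ 0.433013·10.1124 ≈ 4.3788
s = 3·3.18/2 = 4.77
r ≈ 4.3788/4.77 ≈ 0.917987
(Equivalently r = side/(2√3) = 3.18/3.4641 ≈ 0.917987.)

r = 0.918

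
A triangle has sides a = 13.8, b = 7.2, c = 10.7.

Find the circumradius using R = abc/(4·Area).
First find the area with Heron's formula.
s = (13.8 + 7.2 + 10.7)/2 = 15.85
Area = √(s(s−a)(s−b)(s−c)) = √(15.85·2.05·8.65·5.15) ≈ √1447.46 ≈ 38.0455
abc = 13.8·7.2·10.7 = 1063.152
R = abc/(4·Area) ≈ 1063.152/(4·38.0455) = 1063.152/152.182 ≈ 6.98606

R = 6.986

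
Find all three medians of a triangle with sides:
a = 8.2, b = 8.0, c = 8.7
Median formula: m_a = ½√(2b² + 2c² − a²) (and cyclically). a² = 67.24, b² = 64, c² = 75.69.
m_a = ½√(2·64 + 2·75.69 − 67.24) = ½√212.14 ≈ ½·14.565 ≈ 7.28251
m_b = ½√(2·67.24 + 2·75.69 − 64) = ½√221.86 ≈ ½·14.895 ≈ 7.44748
m_c = ½√(2·67.24 + 2·64 − 75.69) = ½√186.79 ≈ ½·13.6671 ≈ 6.83356

m_a = 7.283, m_b = 7.447, m_c = 6.834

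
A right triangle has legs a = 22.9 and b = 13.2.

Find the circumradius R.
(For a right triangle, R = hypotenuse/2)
Hypotenuse c = √(a² + b²) = √(524.41 + 174.24) = √698.65 ≈ 26.432
R = c/2 ≈ 26.432/2 ≈ 13.216

R = 13.22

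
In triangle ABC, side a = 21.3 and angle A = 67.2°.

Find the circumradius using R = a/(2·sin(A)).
R = a/(2·sin(A)) = 21.3/(2·sin(67.2°))
sin(67.2°) ≈ 0.921863
R ≈ 21.3/(2·0.921863) = 21.3/1.84373 ≈ 11.5527

R = 11.55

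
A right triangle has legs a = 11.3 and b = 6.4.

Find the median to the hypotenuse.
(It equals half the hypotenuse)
Hypotenuse c = √(a² + b²) = √(127.69 + 40.96) = √168.65 ≈ 12.9865
Median to hypotenuse = c/2 ≈ 12.9865/2 ≈ 6.49327

Median = 6.493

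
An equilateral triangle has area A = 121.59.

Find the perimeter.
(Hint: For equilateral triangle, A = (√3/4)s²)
A = (√3/4)s²  ⇒  s² = 4A/√3 = 4·121.59/√3 = 486.36/1.73205 ≈ 280.8
s ≈ √280.8 ≈ 16.7571
Perimeter = 3s ≈ 3·16.7571 ≈ 50.2713

Perimeter = 50.27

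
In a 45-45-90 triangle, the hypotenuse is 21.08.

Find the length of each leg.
In a 45-45-90 triangle hypotenuse = leg·√2, so leg = hypotenuse/√2.
Leg = 21.08/√2 ≈ 21.08/1.41421 ≈ 14.9058

Each leg = 14.91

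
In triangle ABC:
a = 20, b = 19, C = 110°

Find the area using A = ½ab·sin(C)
A = ½·a·b·sin(C) = ½·20·19·sin(110°)
sin(110°) ≈ 0.939693
A ≈ ½·380·0.939693 = 190·0.939693 ≈ 178.542

Area = 178.5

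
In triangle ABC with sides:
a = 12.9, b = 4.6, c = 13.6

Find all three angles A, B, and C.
Law of cosines for each angle (a² = 166.41, b² = 21.16, c² = 184.96):
cos(A) = (b² + c² − a²)/(2bc) = (21.16 + 184.96 − 166.41)/(2·4.6·13.6) = 39.71/125.12 ≈ 0.317375  ⇒  A ≈ 71.4957°
cos(B) = (a² + c² − b²)/(2ac) = (166.41 + 184.96 − 21.16)/(2·12.9·13.6) = 330.21/350.88 ≈ 0.941091  ⇒  B ≈ 19.7644°
cos(C) = (a² + b² − c²)/(2ab) = (166.41 + 21.16 − 184.96)/(2·12.9·4.6) = 2.61/118.68 ≈ 0.0219919  ⇒  C ≈ 88.7399°
Check: A + B + C ≈ 180°

A = 71.5°, B = 19.76°, C = 88.74°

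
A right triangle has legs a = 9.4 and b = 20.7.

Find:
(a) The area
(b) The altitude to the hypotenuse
(a) The legs are perpendicular, so Area = ½·a·b = ½·9.4·20.7 = ½·194.58 = 97.29
(b) Hypotenuse c = √(a² + b²) = √(88.36 + 428.49) = √516.85 ≈ 22.7343
    Area = ½·c·h_c  ⇒  h_c = 2·Area/c = 194.58/22.7343 ≈ 8.55886

Area = 97.29, h_c = 8.559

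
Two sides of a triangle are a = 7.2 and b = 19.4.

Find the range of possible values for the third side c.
Triangle inequality: |a − b| < c < a + b
|a − b| = |7.2 − 19.4| = 12.2
a + b = 7.2 + 19.4 = 26.6

12.2 < c < 26.6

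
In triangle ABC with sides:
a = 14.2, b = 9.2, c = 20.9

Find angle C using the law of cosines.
c² = a² + b² − 2ab·cos(C)  ⇒  cos(C) = (a² + b² − c²)/(2ab)
cos(C) = (14.2² + 9.2² − 20.9²)/(2·14.2·9.2) = (201.64 + 84.64 − 436.81)/261.28 = -150.53/261.28 ≈ -0.576125
C = arccos(-0.576125) ≈ 125.178°

C = 125.2°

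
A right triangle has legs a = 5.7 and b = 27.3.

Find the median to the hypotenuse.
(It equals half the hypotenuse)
Hypotenuse c = √(a² + b²) = √(32.49 + 745.29) = √777.78 ≈ 27.8887
Median to hypotenuse = c/2 ≈ 27.8887/2 ≈ 13.9444

Median = 13.94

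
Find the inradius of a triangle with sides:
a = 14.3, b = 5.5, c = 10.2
r = Area/s where s is the semi-perimeter.
s = (14.3 + 5.5 + 10.2)/2 = 30/2 = 15
Area = √(s(s−a)(s−b)(s−c)) = √(15·0.7·9.5·4.8) ≈ √478.8 ≈ 21.8815
r ≈ 21.8815/15 ≈ 1.45877

r = 1.459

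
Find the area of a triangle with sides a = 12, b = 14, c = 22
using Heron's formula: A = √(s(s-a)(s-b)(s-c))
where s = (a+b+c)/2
s = (12 + 14 + 22)/2 = 48/2 = 24
s − a = 12, s − b = 10, s − c = 2
s(s−a)(s−b)(s−c) = 24·12·10·2 = 5760
Area = √5760 ≈ 75.8947

s = 24.0, Area = 75.89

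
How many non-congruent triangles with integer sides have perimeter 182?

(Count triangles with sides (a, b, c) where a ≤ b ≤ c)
Let a ≤ b ≤ c with a + b + c = 182. The only binding inequality is a + b > c, i.e. 182 − c > c, so c < 182/2; and c ≥ 182/3 since c is the largest side.
So 61 ≤ c ≤ 90. For each c, b runs from ⌈(182 − c)/2⌉ up to c (then a = 182 − b − c satisfies 1 ≤ a ≤ b automatically), giving c − ⌈(182 − c)/2⌉ + 1 choices.
Summing over c: 1 + 3 + 4 + 6 + … + 43 + 45  (30 terms, c = 61, …, 90) = 690
Check (closed form: nearest integer to p²/48 for even p, (p+3)²/48 for odd p): 182²/48 = 33124/48 ≈ 690.08 → 690

690 triangles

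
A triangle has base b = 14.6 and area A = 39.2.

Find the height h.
A = ½·b·h  ⇒  h = 2A/b = 2·39.2/14.6 = 78.4/14.6 ≈ 5.36986

h = 5.37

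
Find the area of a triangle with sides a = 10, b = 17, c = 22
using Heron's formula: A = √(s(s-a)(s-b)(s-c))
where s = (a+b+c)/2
s = (10 + 17 + 22)/2 = 49/2 = 24.5
s − a = 14.5, s − b = 7.5, s − c = 2.5
s(s−a)(s−b)(s−c) = 24.5·14.5·7.5·2.5 = 6660.9375
Area = √6660.9375 ≈ 81.6146

s = 24.5, Area = 81.61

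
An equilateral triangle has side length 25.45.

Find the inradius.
r = Area/s with s the semi-perimeter.
Area = (√3/4)·25.45² = (√3/4)·647.7025 ≈ 0.433013·647.7025 ≈ 280.463
s = 3·25.45/2 = 38.175
r ≈ 280.463/38.175 ≈ 7.34678
(Equivalently r = side/(2√3) = 25.45/3.4641 ≈ 7.34678.)

r = 7.347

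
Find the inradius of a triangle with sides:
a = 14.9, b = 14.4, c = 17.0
r = Area/s where s is the semi-perimeter.
s = (14.9 + 14.4 + 17.0)/2 = 46.3/2 = 23.15
Area = √(s(s−a)(s−b)(s−c)) = √(23.15·8.25·8.75·6.15) ≈ √10277.5 ≈ 101.378
r ≈ 101.378/23.15 ≈ 4.37918

r = 4.379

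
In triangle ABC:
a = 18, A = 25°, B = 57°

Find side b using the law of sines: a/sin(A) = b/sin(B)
a/sin(A) = b/sin(B)  ⇒  b = a·sin(B)/sin(A) = 18·sin(57°)/sin(25°)
sin(57°) ≈ 0.838671, sin(25°) ≈ 0.422618
b ≈ 18·0.838671/0.422618 ≈ 15.0961/0.422618 ≈ 35.7203

b = 35.72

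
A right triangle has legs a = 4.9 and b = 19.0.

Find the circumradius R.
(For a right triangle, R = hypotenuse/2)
Hypotenuse c = √(a² + b²) = √(24.01 + 361) = √385.01 ≈ 19.6217
R = c/2 ≈ 19.6217/2 ≈ 9.81084

R = 9.811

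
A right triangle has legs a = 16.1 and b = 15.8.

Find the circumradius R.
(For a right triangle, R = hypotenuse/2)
Hypotenuse c = √(a² + b²) = √(259.21 + 249.64) = √508.85 ≈ 22.5577
R = c/2 ≈ 22.5577/2 ≈ 11.2789

R = 11.28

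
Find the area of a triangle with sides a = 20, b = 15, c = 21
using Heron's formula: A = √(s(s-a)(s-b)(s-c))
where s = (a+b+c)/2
s = (20 + 15 + 21)/2 = 56/2 = 28
s − a = 8, s − b = 13, s − c = 7
s(s−a)(s−b)(s−c) = 28·8·13·7 = 20384
Area = √20384 ≈ 142.773

s = 28.0, Area = 142.8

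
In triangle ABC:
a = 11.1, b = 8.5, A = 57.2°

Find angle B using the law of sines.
a/sin(A) = b/sin(B)  ⇒  sin(B) = b·sin(A)/a = 8.5·sin(57.2°)/11.1
sin(57.2°) ≈ 0.840567
sin(B) ≈ 8.5·0.840567/11.1 ≈ 7.14482/11.1 ≈ 0.643677
B = arcsin(0.643677) ≈ 40.0666°
(Since b ≤ a we need B ≤ A, so the obtuse alternative 180° − 40.0666° ≈ 139.933° is rejected.)

B = 40.07°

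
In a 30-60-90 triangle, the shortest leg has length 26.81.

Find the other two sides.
In a 30-60-90 triangle the sides are in ratio 1 : √3 : 2 (short leg : long leg : hypotenuse).
Long leg = 26.81·√3 ≈ 26.81·1.73205 ≈ 46.4363
Hypotenuse = 2·26.81 = 53.62

Long leg = 26.81√3 = 46.44, Hypotenuse = 53.62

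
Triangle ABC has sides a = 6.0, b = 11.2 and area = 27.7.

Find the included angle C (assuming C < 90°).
Area = ½·a·b·sin(C)  ⇒  sin(C) = 2·Area/(a·b) = 2·27.7/(6.0·11.2) = 55.4/67.2 ≈ 0.824405
C = arcsin(0.824405) ≈ 55.5282° (taking the acute solution since C < 90°)

C = 55.53°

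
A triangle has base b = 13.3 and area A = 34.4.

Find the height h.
A = ½·b·h  ⇒  h = 2A/b = 2·34.4/13.3 = 68.8/13.3 ≈ 5.17293

h = 5.173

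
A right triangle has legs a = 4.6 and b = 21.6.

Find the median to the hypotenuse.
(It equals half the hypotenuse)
Hypotenuse c = √(a² + b²) = √(21.16 + 466.56) = √487.72 ≈ 22.0844
Median to hypotenuse = c/2 ≈ 22.0844/2 ≈ 11.0422

Median = 11.04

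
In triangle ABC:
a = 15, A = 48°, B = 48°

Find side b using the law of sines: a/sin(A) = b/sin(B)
a/sin(A) = b/sin(B)  ⇒  b = a·sin(B)/sin(A) = 15·sin(48°)/sin(48°)
sin(48°) ≈ 0.743145, sin(48°) ≈ 0.743145
b ≈ 15·0.743145/0.743145 ≈ 11.1472/0.743145 ≈ 15

b = 15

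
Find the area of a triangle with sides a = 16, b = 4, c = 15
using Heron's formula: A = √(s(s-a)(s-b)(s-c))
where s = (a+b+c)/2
s = (16 + 4 + 15)/2 = 35/2 = 17.5
s − a = 1.5, s − b = 13.5, s − c = 2.5
s(s−a)(s−b)(s−c) = 17.5·1.5·13.5·2.5 = 885.9375
Area = √885.9375 ≈ 29.7647

s = 17.5, Area = 29.76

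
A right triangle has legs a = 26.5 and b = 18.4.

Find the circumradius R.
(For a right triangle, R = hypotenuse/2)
Hypotenuse c = √(a² + b²) = √(702.25 + 338.56) = √1040.81 ≈ 32.2616
R = c/2 ≈ 32.2616/2 ≈ 16.1308

R = 16.13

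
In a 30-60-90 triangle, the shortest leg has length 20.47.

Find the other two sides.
In a 30-60-90 triangle the sides are in ratio 1 : √3 : 2 (short leg : long leg : hypotenuse).
Long leg = 20.47·√3 ≈ 20.47·1.73205 ≈ 35.4551
Hypotenuse = 2·20.47 = 40.94

Long leg = 20.47√3 = 35.46, Hypotenuse = 40.94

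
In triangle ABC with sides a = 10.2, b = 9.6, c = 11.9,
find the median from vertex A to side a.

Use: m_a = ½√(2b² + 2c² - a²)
m_a = ½√(2·9.6² + 2·11.9² − 10.2²) = ½√(2·92.16 + 2·141.61 − 104.04) = ½√(184.32 + 283.22 − 104.04) = ½√363.5
√363.5 ≈ 19.0657, so m_a ≈ 9.53284

m_a = 9.533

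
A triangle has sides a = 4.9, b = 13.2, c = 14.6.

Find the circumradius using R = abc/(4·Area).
First find the area with Heron's formula.
s = (4.9 + 13.2 + 14.6)/2 = 16.35
Area = √(s(s−a)(s−b)(s−c)) = √(16.35·11.45·3.15·1.75) ≈ √1031.98 ≈ 32.1245
abc = 4.9·13.2·14.6 = 944.328
R = abc/(4·Area) ≈ 944.328/(4·32.1245) = 944.328/128.498 ≈ 7.34898

R = 7.349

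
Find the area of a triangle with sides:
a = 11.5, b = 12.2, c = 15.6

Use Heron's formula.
s = (11.5 + 12.2 + 15.6)/2 = 39.3/2 = 19.65
s − a = 8.15, s − b = 7.45, s − c = 4.05
s(s−a)(s−b)(s−c) = 19.65·8.15·7.45·4.05 ≈ 4832.05
Area = √4832.05 ≈ 69.513

Area = 69.51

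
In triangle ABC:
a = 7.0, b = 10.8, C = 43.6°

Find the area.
Two sides and the included angle (SAS): A = ½·a·b·sin(C) = ½·7.0·10.8·sin(43.6°)
sin(43.6°) ≈ 0.68962
A ≈ ½·75.6·0.68962 = 37.8·0.68962 ≈ 26.0676

Area = 26.07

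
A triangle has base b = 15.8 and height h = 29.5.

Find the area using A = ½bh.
A = ½·b·h = ½·15.8·29.5 = ½·466.1 = 233.05

Area = 233.05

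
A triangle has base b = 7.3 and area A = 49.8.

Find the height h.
A = ½·b·h  ⇒  h = 2A/b = 2·49.8/7.3 = 99.6/7.3 ≈ 13.6438

h = 13.64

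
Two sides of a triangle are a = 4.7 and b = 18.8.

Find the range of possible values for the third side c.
Triangle inequality: |a − b| < c < a + b
|a − b| = |4.7 − 18.8| = 14.1
a + b = 4.7 + 18.8 = 23.5

14.1 < c < 23.5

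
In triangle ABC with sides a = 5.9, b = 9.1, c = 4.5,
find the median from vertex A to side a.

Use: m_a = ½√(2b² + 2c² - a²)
m_a = ½√(2·9.1² + 2·4.5² − 5.9²) = ½√(2·82.81 + 2·20.25 − 34.81) = ½√(165.62 + 40.5 − 34.81) = ½√171.31
√171.31 ≈ 13.0885, so m_a ≈ 6.54427

m_a = 6.544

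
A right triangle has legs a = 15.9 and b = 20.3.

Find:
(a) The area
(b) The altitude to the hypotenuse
(a) The legs are perpendicular, so Area = ½·a·b = ½·15.9·20.3 = ½·322.77 = 161.385
(b) Hypotenuse c = √(a² + b²) = √(252.81 + 412.09) = √664.9 ≈ 25.7857
    Area = ½·c·h_c  ⇒  h_c = 2·Area/c = 322.77/25.7857 ≈ 12.5174

Area = 161.385, h_c = 12.52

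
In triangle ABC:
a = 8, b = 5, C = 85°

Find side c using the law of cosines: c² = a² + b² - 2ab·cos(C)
c² = 8² + 5² − 2·8·5·cos(85°)
cos(85°) ≈ 0.0871557
c² ≈ 64 + 25 − 80·(0.0871557) ≈ 89 − 6.97246 ≈ 82.0275
c ≈ √82.0275 ≈ 9.05691

c = 9.057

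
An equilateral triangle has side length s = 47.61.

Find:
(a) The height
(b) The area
(a) The height splits the triangle into two 30-60-90 halves: h = s·√3/2 = 47.61·1.73205/2 ≈ 82.4629/2 ≈ 41.2315
(b) Area = (√3/4)·s² = (√3/4)·47.61² = (√3/4)·2266.7121 ≈ 0.433013·2266.7121 ≈ 981.515

Height = 41.23, Area = 981.5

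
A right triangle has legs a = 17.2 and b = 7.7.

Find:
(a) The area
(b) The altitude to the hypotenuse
(a) The legs are perpendicular, so Area = ½·a·b = ½·17.2·7.7 = ½·132.44 = 66.22
(b) Hypotenuse c = √(a² + b²) = √(295.84 + 59.29) = √355.13 ≈ 18.8449
    Area = ½·c·h_c  ⇒  h_c = 2·Area/c = 132.44/18.8449 ≈ 7.0279

Area = 66.22, h_c = 7.028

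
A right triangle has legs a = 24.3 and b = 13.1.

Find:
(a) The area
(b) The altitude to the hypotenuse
(a) The legs are perpendicular, so Area = ½·a·b = ½·24.3·13.1 = ½·318.33 = 159.165
(b) Hypotenuse c = √(a² + b²) = √(590.49 + 171.61) = √762.1 ≈ 27.6062
    Area = ½·c·h_c  ⇒  h_c = 2·Area/c = 318.33/27.6062 ≈ 11.5311

Area = 159.165, h_c = 11.53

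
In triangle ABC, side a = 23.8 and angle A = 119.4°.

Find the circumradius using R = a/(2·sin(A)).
R = a/(2·sin(A)) = 23.8/(2·sin(119.4°))
sin(119.4°) ≈ 0.871214
R ≈ 23.8/(2·0.871214) = 23.8/1.74243 ≈ 13.6591

R = 13.66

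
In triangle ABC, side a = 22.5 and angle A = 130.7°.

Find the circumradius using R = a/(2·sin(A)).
R = a/(2·sin(A)) = 22.5/(2·sin(130.7°))
sin(130.7°) ≈ 0.758134
R ≈ 22.5/(2·0.758134) = 22.5/1.51627 ≈ 14.8391

R = 14.84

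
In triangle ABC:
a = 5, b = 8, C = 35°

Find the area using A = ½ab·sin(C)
A = ½·a·b·sin(C) = ½·5·8·sin(35°)
sin(35°) ≈ 0.573576
A ≈ ½·40·0.573576 = 20·0.573576 ≈ 11.4715

Area = 11.47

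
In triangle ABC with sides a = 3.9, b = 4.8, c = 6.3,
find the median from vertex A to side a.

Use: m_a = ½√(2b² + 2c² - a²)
m_a = ½√(2·4.8² + 2·6.3² − 3.9²) = ½√(2·23.04 + 2·39.69 − 15.21) = ½√(46.08 + 79.38 − 15.21) = ½√110.25
√110.25 ≈ 10.5, so m_a ≈ 5.25

m_a = 5.25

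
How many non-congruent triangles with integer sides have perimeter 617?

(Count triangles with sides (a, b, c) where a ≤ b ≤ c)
Let a ≤ b ≤ c with a + b + c = 617. The only binding inequality is a + b > c, i.e. 617 − c > c, so c < 617/2; and c ≥ 617/3 since c is the largest side.
So 206 ≤ c ≤ 308. For each c, b runs from ⌈(617 − c)/2⌉ up to c (then a = 617 − b − c satisfies 1 ≤ a ≤ b automatically), giving c − ⌈(617 − c)/2⌉ + 1 choices.
Summing over c: 1 + 3 + 4 + 6 + … + 153 + 154  (103 terms, c = 206, …, 308) = 8008
Check (closed form: nearest integer to p²/48 for even p, (p+3)²/48 for odd p): (617+3)²/48 = 620²/48 = 384400/48 ≈ 8008.33 → 8008

8008 triangles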